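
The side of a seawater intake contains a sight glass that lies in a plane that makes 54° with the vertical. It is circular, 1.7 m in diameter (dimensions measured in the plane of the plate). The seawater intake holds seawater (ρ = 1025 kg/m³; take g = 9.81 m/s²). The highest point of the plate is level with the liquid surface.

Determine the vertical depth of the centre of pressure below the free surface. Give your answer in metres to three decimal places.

γ = ρg = 1025 × 9.81 / 1000 = 10.05525 kN/m³.
The plate makes 54° with the vertical, i.e. θ = 90° − 54° = 36° to the horizontal. Measuring y along the incline from the free-surface line, vertical depth h = y·sinθ with sinθ = 0.587785.
The centroid is at the centre, 0.85 m below the top of the plate, so y_c = 0.85 m and h_c = 0.85 × 0.587785 = 0.499617 m.
A = π(0.85)² = 2.2698 m².
Resultant F = γ·h_c·A = 10.05525 × 0.499617 × 2.2698 = 11.403 kN.
I_c = πr⁴/4 = π × 0.85⁴/4 = 0.409983 m⁴.
Centre of pressure: y_p = y_c + I_c/(y_c·A) = 0.85 + 0.409983/(0.85 × 2.2698) = 0.85 + 0.2125 = 1.0625 m along the plane.
Vertically, h_p = y_p·sinθ = 1.0625 × 0.587785 = 0.624522 m.

h_p = 0.625 m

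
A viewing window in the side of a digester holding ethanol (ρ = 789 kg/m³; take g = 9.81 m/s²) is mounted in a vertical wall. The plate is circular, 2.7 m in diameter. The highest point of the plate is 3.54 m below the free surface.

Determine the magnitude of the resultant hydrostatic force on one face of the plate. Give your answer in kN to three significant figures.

F ≈ 217 kN

γ = ρg = 789 × 9.81 / 1000 = 7.74009 kN/m³.
The centroid is at the centre, 1.35 m below the top of the plate, so the centroid depth is h_c = 3.54 + 1.35 = 4.89 m.
A = π(1.35)² = 5.72555 m².
Resultant F = γ·h_c·A = 7.74009 × 4.89 × 5.72555 = 216.707 kN.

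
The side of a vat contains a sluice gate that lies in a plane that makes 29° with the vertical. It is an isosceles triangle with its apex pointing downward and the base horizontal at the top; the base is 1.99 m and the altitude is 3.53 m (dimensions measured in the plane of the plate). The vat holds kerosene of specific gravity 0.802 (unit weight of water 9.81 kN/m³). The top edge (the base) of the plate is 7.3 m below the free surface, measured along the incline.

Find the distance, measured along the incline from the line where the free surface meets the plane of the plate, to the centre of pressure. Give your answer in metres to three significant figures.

γ = 0.802 × 9.81 = 7.86762 kN/m³.
The plate makes 29° with the vertical, i.e. θ = 90° − 29° = 61° to the horizontal. Measuring y along the incline from the free-surface line, vertical depth h = y·sinθ with sinθ = 0.874620.
With the apex down, the centroid sits h/3 = 3.53/3 = 1.17667 m below the base (the top edge), so y_c = 7.3 + 1.17667 = 8.47667 m and h_c = 8.47667 × 0.874620 = 7.41387 m.
A = ½ × 1.99 × 3.53 = 3.51235 m².
Resultant F = γ·h_c·A = 7.86762 × 7.41387 × 3.51235 = 204.874 kN.
I_c = b·h³/36 = 1.99 × 3.53³/36 = 2.4315 m⁴.
Centre of pressure: y_p = y_c + I_c/(y_c·A) = 8.47667 + 2.4315/(8.47667 × 3.51235) = 8.47667 + 0.0816679 = 8.55834 m along the plane.

y_p = 8.56 m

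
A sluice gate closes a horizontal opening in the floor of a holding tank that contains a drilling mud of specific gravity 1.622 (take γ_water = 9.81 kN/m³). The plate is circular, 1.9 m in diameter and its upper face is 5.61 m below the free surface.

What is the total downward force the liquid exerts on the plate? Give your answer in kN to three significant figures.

γ = 1.622 × 9.81 = 15.91182 kN/m³.
The plate is horizontal, so pressure is uniform at p = γ·h = 15.91182 × 5.61 = 89.2653 kN/m².
A = π(0.95)² = 2.83529 m².
F = p·A = 89.2653 × 2.83529 = 253.093 kN.

F ≈ 253 kN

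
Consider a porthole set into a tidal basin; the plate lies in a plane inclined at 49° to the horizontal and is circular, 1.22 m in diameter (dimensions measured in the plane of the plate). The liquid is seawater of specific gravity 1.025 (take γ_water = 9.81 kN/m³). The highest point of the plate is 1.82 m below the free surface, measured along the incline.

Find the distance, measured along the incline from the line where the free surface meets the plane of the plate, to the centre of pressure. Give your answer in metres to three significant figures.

γ = 1.025 × 9.81 = 10.05525 kN/m³.
Let θ = 49° be the plate's angle to the horizontal; measure y along the incline from where the plane meets the free surface. Vertical depth h = y·sinθ with sinθ = 0.754710.
The centroid is at the centre, 0.61 m below the top of the plate, so y_c = 1.82 + 0.61 = 2.43 m and h_c = 2.43 × 0.754710 = 1.83395 m.
A = π(0.61)² = 1.16899 m².
Resultant F = γ·h_c·A = 10.05525 × 1.83395 × 1.16899 = 21.5571 kN.
I_c = πr⁴/4 = π × 0.61⁴/4 = 0.108745 m⁴.
Centre of pressure: y_p = y_c + I_c/(y_c·A) = 2.43 + 0.108745/(2.43 × 1.16899) = 2.43 + 0.0382818 = 2.46828 m along the plane.

y_p = 2.47 m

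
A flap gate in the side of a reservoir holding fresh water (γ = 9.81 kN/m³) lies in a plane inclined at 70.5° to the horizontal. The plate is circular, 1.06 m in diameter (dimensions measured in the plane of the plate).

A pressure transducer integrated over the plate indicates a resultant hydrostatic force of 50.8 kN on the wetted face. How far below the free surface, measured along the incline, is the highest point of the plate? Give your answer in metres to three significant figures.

y_top ≈ 5.70 m

γ = 9.81 kN/m³.
A = π(0.53)² = 0.882473 m².
From F = γ·h_c·A, the centroid depth is h_c = 50.8/(9.81 × 0.882473) = 5.86804 m.
Let θ = 70.5° be the plate's angle to the horizontal; measure y along the incline from where the plane meets the free surface. Vertical depth h = y·sinθ with sinθ = 0.942641.
Along the incline, y_c = h_c/sinθ = 5.86804/0.942641 = 6.22511 m.
The centroid is at the centre, 0.53 m below the top of the plate, so the highest point sits at y_top = 6.22511 − 0.53 = 5.69511 m along the incline.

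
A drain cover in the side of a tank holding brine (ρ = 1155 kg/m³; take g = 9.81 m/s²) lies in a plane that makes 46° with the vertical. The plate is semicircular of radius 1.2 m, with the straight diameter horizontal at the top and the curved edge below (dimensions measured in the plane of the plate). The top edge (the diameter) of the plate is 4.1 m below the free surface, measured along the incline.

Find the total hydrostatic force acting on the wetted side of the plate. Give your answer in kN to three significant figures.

γ = ρg = 1155 × 9.81 / 1000 = 11.33055 kN/m³.
The plate makes 46° with the vertical, i.e. θ = 90° − 46° = 44° to the horizontal. Measuring y along the incline from the free-surface line, vertical depth h = y·sinθ with sinθ = 0.694658.
The centroid of a semicircle lies 4r/(3π) = 0.509296 m from the diameter, here below the top edge, so y_c = 4.1 + 0.509296 = 4.6093 m and h_c = 4.6093 × 0.694658 = 3.20189 m.
A = πr²/2 = π × 1.2²/2 = 2.26195 m².
Resultant F = γ·h_c·A = 11.33055 × 3.20189 × 2.26195 = 82.0617 kN.

F ≈ 82.1 kN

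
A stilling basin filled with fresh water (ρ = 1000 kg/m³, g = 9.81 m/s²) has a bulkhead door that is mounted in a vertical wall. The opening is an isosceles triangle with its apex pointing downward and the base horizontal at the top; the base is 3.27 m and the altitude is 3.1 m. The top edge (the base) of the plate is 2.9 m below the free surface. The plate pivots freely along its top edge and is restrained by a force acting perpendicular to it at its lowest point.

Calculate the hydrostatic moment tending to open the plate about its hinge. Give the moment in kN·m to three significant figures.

M ≈ 229 kN·m

γ = ρg = 1000 × 9.81 = 9810 N/m³ = 9.81 kN/m³.
With the apex down, the centroid sits h/3 = 3.1/3 = 1.03333 m below the base (the top edge), so the centroid depth is h_c = 2.9 + 1.03333 = 3.93333 m.
A = ½ × 3.27 × 3.1 = 5.0685 m².
Resultant F = γ·h_c·A = 9.81 × 3.93333 × 5.0685 = 195.573 kN.
I_c = b·h³/36 = 3.27 × 3.1³/36 = 2.70602 m⁴.
Centre of pressure: y_p = y_c + I_c/(y_c·A) = 3.93333 + 2.70602/(3.93333 × 5.0685) = 3.93333 + 0.135735 = 4.06907 m along the plane.
The resultant acts 1.03333 + 0.135735 = 1.16907 m (along the plate) below the hinge at the top edge, so the moment about the hinge is M = F × 1.16907 = 195.573 × 1.16907 = 228.639 kN·m.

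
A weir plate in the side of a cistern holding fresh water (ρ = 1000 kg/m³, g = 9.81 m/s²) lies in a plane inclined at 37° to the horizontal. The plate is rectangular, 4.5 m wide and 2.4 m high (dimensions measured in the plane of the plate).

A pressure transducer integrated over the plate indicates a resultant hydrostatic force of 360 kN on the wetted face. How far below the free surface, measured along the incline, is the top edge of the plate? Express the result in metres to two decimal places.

γ = ρg = 1000 × 9.81 = 9810 N/m³ = 9.81 kN/m³.
A = 4.5 × 2.4 = 10.8 m².
From F = γ·h_c·A, the centroid depth is h_c = 360/(9.81 × 10.8) = 3.39789 m.
Let θ = 37° be the plate's angle to the horizontal; measure y along the incline from where the plane meets the free surface. Vertical depth h = y·sinθ with sinθ = 0.601815.
Along the incline, y_c = h_c/sinθ = 3.39789/0.601815 = 5.64607 m.
The centroid lies 2.4/2 = 1.2 m below the top edge, so the top edge sits at y_top = 5.64607 − 1.2 = 4.44607 m along the incline.

y_top ≈ 4.45 m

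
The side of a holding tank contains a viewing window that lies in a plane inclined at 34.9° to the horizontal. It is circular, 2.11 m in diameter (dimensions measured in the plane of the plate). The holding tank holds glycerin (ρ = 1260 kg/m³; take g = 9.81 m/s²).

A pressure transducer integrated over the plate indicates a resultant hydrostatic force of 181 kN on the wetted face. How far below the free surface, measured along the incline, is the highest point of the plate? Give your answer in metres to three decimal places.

γ = ρg = 1260 × 9.81 / 1000 = 12.3606 kN/m³.
A = π(1.055)² = 3.49667 m².
From F = γ·h_c·A, the centroid depth is h_c = 181/(12.3606 × 3.49667) = 4.18778 m.
Let θ = 34.9° be the plate's angle to the horizontal; measure y along the incline from where the plane meets the free surface. Vertical depth h = y·sinθ with sinθ = 0.572146.
Along the incline, y_c = h_c/sinθ = 4.18778/0.572146 = 7.31943 m.
The centroid is at the centre, 1.055 m below the top of the plate, so the highest point sits at y_top = 7.31943 − 1.055 = 6.26443 m along the incline.

y_top ≈ 6.264 m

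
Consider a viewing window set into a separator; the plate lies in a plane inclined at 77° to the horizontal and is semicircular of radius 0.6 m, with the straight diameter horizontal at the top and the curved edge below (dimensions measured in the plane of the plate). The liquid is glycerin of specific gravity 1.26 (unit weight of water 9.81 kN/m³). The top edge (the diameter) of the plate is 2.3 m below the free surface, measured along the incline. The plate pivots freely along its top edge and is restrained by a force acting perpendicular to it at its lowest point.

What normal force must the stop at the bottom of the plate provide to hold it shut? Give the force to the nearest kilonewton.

P ≈ 8 kN

γ = 1.26 × 9.81 = 12.3606 kN/m³.
Let θ = 77° be the plate's angle to the horizontal; measure y along the incline from where the plane meets the free surface. Vertical depth h = y·sinθ with sinθ = 0.974370.
The centroid of a semicircle lies 4r/(3π) = 0.254648 m from the diameter, here below the top edge, so y_c = 2.3 + 0.254648 = 2.55465 m and h_c = 2.55465 × 0.974370 = 2.48917 m.
A = πr²/2 = π × 0.6²/2 = 0.565487 m².
Resultant F = γ·h_c·A = 12.3606 × 2.48917 × 0.565487 = 17.3987 kN.
I_c = (π/8 − 8/(9π))·r⁴ = 0.109757 × 0.6⁴ = 0.0142245 m⁴.
Centre of pressure: y_p = y_c + I_c/(y_c·A) = 2.55465 + 0.0142245/(2.55465 × 0.565487) = 2.55465 + 0.00984652 = 2.5645 m along the plane.
The resultant acts 0.254648 + 0.00984652 = 0.264495 m (along the plate) below the hinge at the top edge, so the moment about the hinge is M = F × 0.264495 = 17.3987 × 0.264495 = 4.60187 kN·m.
A normal force at the bottom, 0.6 m from the hinge, must supply this moment: P = 4.60187/0.6 = 7.66978 kN.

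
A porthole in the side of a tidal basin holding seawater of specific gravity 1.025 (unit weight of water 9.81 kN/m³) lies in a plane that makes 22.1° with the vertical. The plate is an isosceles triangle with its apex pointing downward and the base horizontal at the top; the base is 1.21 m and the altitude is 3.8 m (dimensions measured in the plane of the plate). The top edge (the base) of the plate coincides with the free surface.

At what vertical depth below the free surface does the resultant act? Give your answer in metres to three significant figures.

γ = 1.025 × 9.81 = 10.05525 kN/m³.
The plate makes 22.1° with the vertical, i.e. θ = 90° − 22.1° = 67.9° to the horizontal. Measuring y along the incline from the free-surface line, vertical depth h = y·sinθ with sinθ = 0.926529.
With the apex down, the centroid sits h/3 = 3.8/3 = 1.26667 m below the base (the top edge), so y_c = 1.26667 m and h_c = 1.26667 × 0.926529 = 1.17361 m.
A = ½ × 1.21 × 3.8 = 2.299 m².
Resultant F = γ·h_c·A = 10.05525 × 1.17361 × 2.299 = 27.1304 kN.
I_c = b·h³/36 = 1.21 × 3.8³/36 = 1.84431 m⁴.
Centre of pressure: y_p = y_c + I_c/(y_c·A) = 1.26667 + 1.84431/(1.26667 × 2.299) = 1.26667 + 0.633332 = 1.9 m along the plane.
Vertically, h_p = y_p·sinθ = 1.9 × 0.926529 = 1.76041 m.

h_p = 1.76 m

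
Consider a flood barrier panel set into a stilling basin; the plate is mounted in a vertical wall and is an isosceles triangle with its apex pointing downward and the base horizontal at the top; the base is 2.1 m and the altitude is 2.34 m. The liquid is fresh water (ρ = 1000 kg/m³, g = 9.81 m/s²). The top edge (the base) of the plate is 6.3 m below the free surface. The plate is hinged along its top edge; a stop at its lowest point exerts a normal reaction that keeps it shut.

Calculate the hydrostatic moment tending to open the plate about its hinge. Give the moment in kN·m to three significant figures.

M ≈ 140 kN·m

γ = ρg = 1000 × 9.81 = 9810 N/m³ = 9.81 kN/m³.
With the apex down, the centroid sits h/3 = 2.34/3 = 0.78 m below the base (the top edge), so the centroid depth is h_c = 6.3 + 0.78 = 7.08 m.
A = ½ × 2.1 × 2.34 = 2.457 m².
Resultant F = γ·h_c·A = 9.81 × 7.08 × 2.457 = 170.65 kN.
I_c = b·h³/36 = 2.1 × 2.34³/36 = 0.747419 m⁴.
Centre of pressure: y_p = y_c + I_c/(y_c·A) = 7.08 + 0.747419/(7.08 × 2.457) = 7.08 + 0.0429661 = 7.12297 m along the plane.
The resultant acts 0.78 + 0.0429661 = 0.822966 m (along the plate) below the hinge at the top edge, so the moment about the hinge is M = F × 0.822966 = 170.65 × 0.822966 = 140.439 kN·m.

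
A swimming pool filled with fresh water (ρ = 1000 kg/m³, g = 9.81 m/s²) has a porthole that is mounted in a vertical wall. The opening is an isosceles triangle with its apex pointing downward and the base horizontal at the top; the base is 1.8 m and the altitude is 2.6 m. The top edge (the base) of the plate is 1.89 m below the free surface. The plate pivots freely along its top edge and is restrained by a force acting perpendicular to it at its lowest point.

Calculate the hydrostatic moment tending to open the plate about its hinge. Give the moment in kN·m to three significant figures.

M ≈ 63.5 kN·m

γ = ρg = 1000 × 9.81 = 9810 N/m³ = 9.81 kN/m³.
With the apex down, the centroid sits h/3 = 2.6/3 = 0.866667 m below the base (the top edge), so the centroid depth is h_c = 1.89 + 0.866667 = 2.75667 m.
A = ½ × 1.8 × 2.6 = 2.34 m².
Resultant F = γ·h_c·A = 9.81 × 2.75667 × 2.34 = 63.2805 kN.
I_c = b·h³/36 = 1.8 × 2.6³/36 = 0.8788 m⁴.
Centre of pressure: y_p = y_c + I_c/(y_c·A) = 2.75667 + 0.8788/(2.75667 × 2.34) = 2.75667 + 0.136235 = 2.89291 m along the plane.
The resultant acts 0.866667 + 0.136235 = 1.0029 m (along the plate) below the hinge at the top edge, so the moment about the hinge is M = F × 1.0029 = 63.2805 × 1.0029 = 63.464 kN·m.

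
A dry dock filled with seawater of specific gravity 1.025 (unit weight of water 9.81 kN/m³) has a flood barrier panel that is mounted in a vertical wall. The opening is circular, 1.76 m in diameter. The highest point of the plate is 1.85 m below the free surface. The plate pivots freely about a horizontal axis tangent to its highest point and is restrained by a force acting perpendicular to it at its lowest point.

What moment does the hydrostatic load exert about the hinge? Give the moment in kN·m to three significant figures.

γ = 1.025 × 9.81 = 10.05525 kN/m³.
The centroid is at the centre, 0.88 m below the top of the plate, so the centroid depth is h_c = 1.85 + 0.88 = 2.73 m.
A = π(0.88)² = 2.43285 m².
Resultant F = γ·h_c·A = 10.05525 × 2.73 × 2.43285 = 66.7838 kN.
I_c = πr⁴/4 = π × 0.88⁴/4 = 0.471 m⁴.
Centre of pressure: y_p = y_c + I_c/(y_c·A) = 2.73 + 0.471/(2.73 × 2.43285) = 2.73 + 0.0709158 = 2.80092 m along the plane.
The resultant acts 0.88 + 0.0709158 = 0.950916 m (along the plate) below the hinge at the top edge, so the moment about the hinge is M = F × 0.950916 = 66.7838 × 0.950916 = 63.5058 kN·m.

M ≈ 63.5 kN·m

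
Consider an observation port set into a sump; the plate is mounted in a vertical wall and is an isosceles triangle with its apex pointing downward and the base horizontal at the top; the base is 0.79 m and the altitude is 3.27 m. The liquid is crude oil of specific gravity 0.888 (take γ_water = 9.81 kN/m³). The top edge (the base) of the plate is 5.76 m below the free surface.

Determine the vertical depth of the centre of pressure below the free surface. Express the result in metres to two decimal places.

γ = 0.888 × 9.81 = 8.71128 kN/m³.
With the apex down, the centroid sits h/3 = 3.27/3 = 1.09 m below the base (the top edge), so the centroid depth is h_c = 5.76 + 1.09 = 6.85 m.
A = ½ × 0.79 × 3.27 = 1.29165 m².
Resultant F = γ·h_c·A = 8.71128 × 6.85 × 1.29165 = 77.0757 kN.
I_c = b·h³/36 = 0.79 × 3.27³/36 = 0.767305 m⁴.
Centre of pressure: y_p = y_c + I_c/(y_c·A) = 6.85 + 0.767305/(6.85 × 1.29165) = 6.85 + 0.0867227 = 6.93672 m along the plane.

h_p = 6.94 m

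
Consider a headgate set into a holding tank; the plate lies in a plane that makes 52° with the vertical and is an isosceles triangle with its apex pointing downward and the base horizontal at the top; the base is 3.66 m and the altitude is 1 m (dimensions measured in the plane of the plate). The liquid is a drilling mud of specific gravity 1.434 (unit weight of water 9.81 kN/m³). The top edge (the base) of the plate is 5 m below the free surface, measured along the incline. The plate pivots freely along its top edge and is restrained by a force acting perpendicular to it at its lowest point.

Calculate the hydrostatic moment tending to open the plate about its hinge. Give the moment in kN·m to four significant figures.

M ≈ 29.06 kN·m

γ = 1.434 × 9.81 = 14.06754 kN/m³.
The plate makes 52° with the vertical, i.e. θ = 90° − 52° = 38° to the horizontal. Measuring y along the incline from the free-surface line, vertical depth h = y·sinθ with sinθ = 0.615661.
With the apex down, the centroid sits h/3 = 1/3 = 0.333333 m below the base (the top edge), so y_c = 5 + 0.333333 = 5.33333 m and h_c = 5.33333 × 0.615661 = 3.28352 m.
A = ½ × 3.66 × 1 = 1.83 m².
Resultant F = γ·h_c·A = 14.06754 × 3.28352 × 1.83 = 84.5296 kN.
I_c = b·h³/36 = 3.66 × 1³/36 = 0.101667 m⁴.
Centre of pressure: y_p = y_c + I_c/(y_c·A) = 5.33333 + 0.101667/(5.33333 × 1.83) = 5.33333 + 0.0104167 = 5.34375 m along the plane.
The resultant acts 0.333333 + 0.0104167 = 0.34375 m (along the plate) below the hinge at the top edge, so the moment about the hinge is M = F × 0.34375 = 84.5296 × 0.34375 = 29.0571 kN·m.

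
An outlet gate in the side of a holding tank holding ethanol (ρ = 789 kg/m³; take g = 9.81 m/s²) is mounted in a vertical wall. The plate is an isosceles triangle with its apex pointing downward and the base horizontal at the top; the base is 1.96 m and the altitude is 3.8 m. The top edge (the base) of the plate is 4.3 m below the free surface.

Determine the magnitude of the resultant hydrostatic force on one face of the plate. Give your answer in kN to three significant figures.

γ = ρg = 789 × 9.81 / 1000 = 7.74009 kN/m³.
With the apex down, the centroid sits h/3 = 3.8/3 = 1.26667 m below the base (the top edge), so the centroid depth is h_c = 4.3 + 1.26667 = 5.56667 m.
A = ½ × 1.96 × 3.8 = 3.724 m².
Resultant F = γ·h_c·A = 7.74009 × 5.56667 × 3.724 = 160.454 kN.

F ≈ 160 kN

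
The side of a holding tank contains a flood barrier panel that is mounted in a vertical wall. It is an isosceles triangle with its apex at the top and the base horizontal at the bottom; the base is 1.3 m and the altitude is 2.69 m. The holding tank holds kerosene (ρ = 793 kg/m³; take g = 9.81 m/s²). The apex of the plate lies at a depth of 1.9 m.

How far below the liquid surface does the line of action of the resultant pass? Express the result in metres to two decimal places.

γ = ρg = 793 × 9.81 / 1000 = 7.77933 kN/m³.
With the apex up, the centroid sits 2h/3 = 2 × 2.69/3 = 1.79333 m below the apex, so the centroid depth is h_c = 1.9 + 1.79333 = 3.69333 m.
A = ½ × 1.3 × 2.69 = 1.7485 m².
Resultant F = γ·h_c·A = 7.77933 × 3.69333 × 1.7485 = 50.2373 kN.
I_c = b·h³/36 = 1.3 × 2.69³/36 = 0.702907 m⁴.
Centre of pressure: y_p = y_c + I_c/(y_c·A) = 3.69333 + 0.702907/(3.69333 × 1.7485) = 3.69333 + 0.108846 = 3.80218 m along the plane.

h_p = 3.80 m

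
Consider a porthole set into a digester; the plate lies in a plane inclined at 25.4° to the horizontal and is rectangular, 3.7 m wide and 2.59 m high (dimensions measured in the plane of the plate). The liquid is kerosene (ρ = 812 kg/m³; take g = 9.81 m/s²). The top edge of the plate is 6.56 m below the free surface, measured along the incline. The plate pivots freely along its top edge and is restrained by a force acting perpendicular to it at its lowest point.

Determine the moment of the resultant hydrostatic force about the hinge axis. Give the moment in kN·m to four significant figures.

M ≈ 351.4 kN·m

γ = ρg = 812 × 9.81 / 1000 = 7.96572 kN/m³.
Let θ = 25.4° be the plate's angle to the horizontal; measure y along the incline from where the plane meets the free surface. Vertical depth h = y·sinθ with sinθ = 0.428935.
The centroid lies 2.59/2 = 1.295 m below the top edge, so y_c = 6.56 + 1.295 = 7.855 m and h_c = 7.855 × 0.428935 = 3.36928 m.
A = 3.7 × 2.59 = 9.583 m².
Resultant F = γ·h_c·A = 7.96572 × 3.36928 × 9.583 = 257.196 kN.
I_c = b·h³/12 = 3.7 × 2.59³/12 = 5.35698 m⁴.
Centre of pressure: y_p = y_c + I_c/(y_c·A) = 7.855 + 5.35698/(7.855 × 9.583) = 7.855 + 0.071166 = 7.92617 m along the plane.
The resultant acts 1.295 + 0.071166 = 1.36617 m (along the plate) below the hinge at the top edge, so the moment about the hinge is M = F × 1.36617 = 257.196 × 1.36617 = 351.373 kN·m.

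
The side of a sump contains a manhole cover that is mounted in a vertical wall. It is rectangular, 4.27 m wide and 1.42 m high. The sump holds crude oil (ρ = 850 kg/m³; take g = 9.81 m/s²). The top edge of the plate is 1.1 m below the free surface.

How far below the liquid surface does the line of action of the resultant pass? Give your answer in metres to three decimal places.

γ = ρg = 850 × 9.81 / 1000 = 8.3385 kN/m³.
The centroid lies 1.42/2 = 0.71 m below the top edge, so the centroid depth is h_c = 1.1 + 0.71 = 1.81 m.
A = 4.27 × 1.42 = 6.0634 m².
Resultant F = γ·h_c·A = 8.3385 × 1.81 × 6.0634 = 91.513 kN.
I_c = b·h³/12 = 4.27 × 1.42³/12 = 1.01885 m⁴.
Centre of pressure: y_p = y_c + I_c/(y_c·A) = 1.81 + 1.01885/(1.81 × 6.0634) = 1.81 + 0.0928358 = 1.90284 m along the plane.

h_p = 1.903 m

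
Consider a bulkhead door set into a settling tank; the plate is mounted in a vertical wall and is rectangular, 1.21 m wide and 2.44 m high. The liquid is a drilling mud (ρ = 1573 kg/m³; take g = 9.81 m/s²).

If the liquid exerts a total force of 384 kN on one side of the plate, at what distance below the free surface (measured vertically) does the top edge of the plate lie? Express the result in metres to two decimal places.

γ = ρg = 1573 × 9.81 / 1000 = 15.43113 kN/m³.
A = 1.21 × 2.44 = 2.9524 m².
From F = γ·h_c·A, the centroid depth is h_c = 384/(15.43113 × 2.9524) = 8.42866 m.
The centroid lies 2.44/2 = 1.22 m below the top edge, so the top edge sits at h_top = 8.42866 − 1.22 = 7.20866 m below the surface.

d_top ≈ 7.21 m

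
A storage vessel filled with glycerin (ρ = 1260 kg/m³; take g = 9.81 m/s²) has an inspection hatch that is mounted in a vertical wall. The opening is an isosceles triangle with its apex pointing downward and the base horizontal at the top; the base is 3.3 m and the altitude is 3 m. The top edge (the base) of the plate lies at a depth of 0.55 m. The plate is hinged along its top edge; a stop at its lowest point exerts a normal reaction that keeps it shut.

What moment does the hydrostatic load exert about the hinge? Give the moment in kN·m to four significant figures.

γ = ρg = 1260 × 9.81 / 1000 = 12.3606 kN/m³.
With the apex down, the centroid sits h/3 = 3/3 = 1 m below the base (the top edge), so the centroid depth is h_c = 0.55 + 1 = 1.55 m.
A = ½ × 3.3 × 3 = 4.95 m².
Resultant F = γ·h_c·A = 12.3606 × 1.55 × 4.95 = 94.8367 kN.
I_c = b·h³/36 = 3.3 × 3³/36 = 2.475 m⁴.
Centre of pressure: y_p = y_c + I_c/(y_c·A) = 1.55 + 2.475/(1.55 × 4.95) = 1.55 + 0.322581 = 1.87258 m along the plane.
The resultant acts 1 + 0.322581 = 1.32258 m (along the plate) below the hinge at the top edge, so the moment about the hinge is M = F × 1.32258 = 94.8367 × 1.32258 = 125.429 kN·m.

M ≈ 125.4 kN·m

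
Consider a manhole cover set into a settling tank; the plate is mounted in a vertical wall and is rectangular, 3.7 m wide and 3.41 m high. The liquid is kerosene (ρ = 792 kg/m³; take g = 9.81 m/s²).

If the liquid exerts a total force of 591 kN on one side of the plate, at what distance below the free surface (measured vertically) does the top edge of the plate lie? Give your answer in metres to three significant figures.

γ = ρg = 792 × 9.81 / 1000 = 7.76952 kN/m³.
A = 3.7 × 3.41 = 12.617 m².
From F = γ·h_c·A, the centroid depth is h_c = 591/(7.76952 × 12.617) = 6.02889 m.
The centroid lies 3.41/2 = 1.705 m below the top edge, so the top edge sits at h_top = 6.02889 − 1.705 = 4.32389 m below the surface.

d_top ≈ 4.32 m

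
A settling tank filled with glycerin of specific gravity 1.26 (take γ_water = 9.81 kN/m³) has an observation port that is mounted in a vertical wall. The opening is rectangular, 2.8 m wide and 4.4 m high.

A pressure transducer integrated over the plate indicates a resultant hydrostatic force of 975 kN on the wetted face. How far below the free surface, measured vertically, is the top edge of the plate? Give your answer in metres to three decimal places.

d_top ≈ 4.203 m

γ = 1.26 × 9.81 = 12.3606 kN/m³.
A = 2.8 × 4.4 = 12.32 m².
From F = γ·h_c·A, the centroid depth is h_c = 975/(12.3606 × 12.32) = 6.40257 m.
The centroid lies 4.4/2 = 2.2 m below the top edge, so the top edge sits at h_top = 6.40257 − 2.2 = 4.20257 m below the surface.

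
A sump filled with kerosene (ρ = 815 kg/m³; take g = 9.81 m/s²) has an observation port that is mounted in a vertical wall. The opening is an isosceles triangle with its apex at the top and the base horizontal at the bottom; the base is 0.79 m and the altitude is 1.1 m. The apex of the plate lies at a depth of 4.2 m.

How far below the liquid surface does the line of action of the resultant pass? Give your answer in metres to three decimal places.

γ = ρg = 815 × 9.81 / 1000 = 7.99515 kN/m³.
With the apex up, the centroid sits 2h/3 = 2 × 1.1/3 = 0.733333 m below the apex, so the centroid depth is h_c = 4.2 + 0.733333 = 4.93333 m.
A = ½ × 0.79 × 1.1 = 0.4345 m².
Resultant F = γ·h_c·A = 7.99515 × 4.93333 × 0.4345 = 17.1379 kN.
I_c = b·h³/36 = 0.79 × 1.1³/36 = 0.0292081 m⁴.
Centre of pressure: y_p = y_c + I_c/(y_c·A) = 4.93333 + 0.0292081/(4.93333 × 0.4345) = 4.93333 + 0.0136262 = 4.94696 m along the plane.

h_p = 4.947 m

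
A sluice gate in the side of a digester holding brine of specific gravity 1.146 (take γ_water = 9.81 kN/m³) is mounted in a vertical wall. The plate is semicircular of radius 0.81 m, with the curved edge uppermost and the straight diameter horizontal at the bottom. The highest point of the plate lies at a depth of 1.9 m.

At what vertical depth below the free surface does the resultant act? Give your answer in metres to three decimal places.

γ = 1.146 × 9.81 = 11.24226 kN/m³.
The centroid lies 4r/(3π) = 0.343775 m above the diameter, so r − 4r/(3π) = 0.81 − 0.343775 = 0.466225 m below the topmost point, so the centroid depth is h_c = 1.9 + 0.466225 = 2.36623 m.
A = πr²/2 = π × 0.81²/2 = 1.0306 m².
Resultant F = γ·h_c·A = 11.24226 × 2.36623 × 1.0306 = 27.4158 kN.
I_c = (π/8 − 8/(9π))·r⁴ = 0.109757 × 0.81⁴ = 0.0472468 m⁴.
Centre of pressure: y_p = y_c + I_c/(y_c·A) = 2.36623 + 0.0472468/(2.36623 × 1.0306) = 2.36623 + 0.0193743 = 2.3856 m along the plane.

h_p = 2.386 m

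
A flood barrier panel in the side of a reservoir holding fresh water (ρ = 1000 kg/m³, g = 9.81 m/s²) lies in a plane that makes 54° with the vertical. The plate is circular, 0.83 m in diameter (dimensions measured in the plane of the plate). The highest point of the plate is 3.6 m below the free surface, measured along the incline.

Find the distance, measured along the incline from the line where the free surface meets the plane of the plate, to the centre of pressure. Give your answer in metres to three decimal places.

y_p = 4.026 m

γ = ρg = 1000 × 9.81 = 9810 N/m³ = 9.81 kN/m³.
The plate makes 54° with the vertical, i.e. θ = 90° − 54° = 36° to the horizontal. Measuring y along the incline from the free-surface line, vertical depth h = y·sinθ with sinθ = 0.587785.
The centroid is at the centre, 0.415 m below the top of the plate, so y_c = 3.6 + 0.415 = 4.015 m and h_c = 4.015 × 0.587785 = 2.35996 m.
A = π(0.415)² = 0.541061 m².
Resultant F = γ·h_c·A = 9.81 × 2.35996 × 0.541061 = 12.5262 kN.
I_c = πr⁴/4 = π × 0.415⁴/4 = 0.023296 m⁴.
Centre of pressure: y_p = y_c + I_c/(y_c·A) = 4.015 + 0.023296/(4.015 × 0.541061) = 4.015 + 0.0107238 = 4.02572 m along the plane.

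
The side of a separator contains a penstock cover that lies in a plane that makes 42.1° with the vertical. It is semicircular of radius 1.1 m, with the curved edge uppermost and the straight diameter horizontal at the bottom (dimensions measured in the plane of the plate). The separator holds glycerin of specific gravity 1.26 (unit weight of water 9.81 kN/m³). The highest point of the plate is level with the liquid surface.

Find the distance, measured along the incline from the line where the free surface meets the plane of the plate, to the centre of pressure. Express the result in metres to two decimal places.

γ = 1.26 × 9.81 = 12.3606 kN/m³.
The plate makes 42.1° with the vertical, i.e. θ = 90° − 42.1° = 47.9° to the horizontal. Measuring y along the incline from the free-surface line, vertical depth h = y·sinθ with sinθ = 0.741976.
The centroid lies 4r/(3π) = 0.466854 m above the diameter, so r − 4r/(3π) = 1.1 − 0.466854 = 0.633146 m below the topmost point, so y_c = 0.633146 m and h_c = 0.633146 × 0.741976 = 0.469779 m.
A = πr²/2 = π × 1.1²/2 = 1.90066 m².
Resultant F = γ·h_c·A = 12.3606 × 0.469779 × 1.90066 = 11.0367 kN.
I_c = (π/8 − 8/(9π))·r⁴ = 0.109757 × 1.1⁴ = 0.160695 m⁴.
Centre of pressure: y_p = y_c + I_c/(y_c·A) = 0.633146 + 0.160695/(0.633146 × 1.90066) = 0.633146 + 0.133535 = 0.766681 m along the plane.

y_p = 0.77 m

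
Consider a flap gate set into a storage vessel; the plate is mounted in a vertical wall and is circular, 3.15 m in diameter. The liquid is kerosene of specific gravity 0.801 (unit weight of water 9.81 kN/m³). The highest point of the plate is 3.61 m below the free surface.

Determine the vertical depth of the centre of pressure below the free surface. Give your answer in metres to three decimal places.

h_p = 5.305 m

γ = 0.801 × 9.81 = 7.85781 kN/m³.
The centroid is at the centre, 1.575 m below the top of the plate, so the centroid depth is h_c = 3.61 + 1.575 = 5.185 m.
A = π(1.575)² = 7.79311 m².
Resultant F = γ·h_c·A = 7.85781 × 5.185 × 7.79311 = 317.513 kN.
I_c = πr⁴/4 = π × 1.575⁴/4 = 4.83295 m⁴.
Centre of pressure: y_p = y_c + I_c/(y_c·A) = 5.185 + 4.83295/(5.185 × 7.79311) = 5.185 + 0.119606 = 5.30461 m along the plane.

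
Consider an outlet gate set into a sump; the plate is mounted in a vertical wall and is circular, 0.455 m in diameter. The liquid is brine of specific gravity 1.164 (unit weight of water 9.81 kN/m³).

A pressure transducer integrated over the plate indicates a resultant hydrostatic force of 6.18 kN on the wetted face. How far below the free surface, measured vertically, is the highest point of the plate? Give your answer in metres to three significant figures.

γ = 1.164 × 9.81 = 11.41884 kN/m³.
A = π(0.2275)² = 0.162597 m².
From F = γ·h_c·A, the centroid depth is h_c = 6.18/(11.41884 × 0.162597) = 3.32854 m.
The centroid is at the centre, 0.2275 m below the top of the plate, so the highest point sits at h_top = 3.32854 − 0.2275 = 3.10104 m below the surface.

d_top ≈ 3.10 m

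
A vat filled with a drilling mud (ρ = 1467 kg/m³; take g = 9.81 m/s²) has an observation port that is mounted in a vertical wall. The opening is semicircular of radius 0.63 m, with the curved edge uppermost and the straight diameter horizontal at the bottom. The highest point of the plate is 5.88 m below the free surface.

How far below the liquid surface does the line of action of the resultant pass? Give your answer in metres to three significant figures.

h_p = 6.25 m

γ = ρg = 1467 × 9.81 / 1000 = 14.39127 kN/m³.
The centroid lies 4r/(3π) = 0.26738 m above the diameter, so r − 4r/(3π) = 0.63 − 0.26738 = 0.36262 m below the topmost point, so the centroid depth is h_c = 5.88 + 0.36262 = 6.24262 m.
A = πr²/2 = π × 0.63²/2 = 0.623449 m².
Resultant F = γ·h_c·A = 14.39127 × 6.24262 × 0.623449 = 56.0102 kN.
I_c = (π/8 − 8/(9π))·r⁴ = 0.109757 × 0.63⁴ = 0.01729 m⁴.
Centre of pressure: y_p = y_c + I_c/(y_c·A) = 6.24262 + 0.01729/(6.24262 × 0.623449) = 6.24262 + 0.0044425 = 6.24706 m along the plane.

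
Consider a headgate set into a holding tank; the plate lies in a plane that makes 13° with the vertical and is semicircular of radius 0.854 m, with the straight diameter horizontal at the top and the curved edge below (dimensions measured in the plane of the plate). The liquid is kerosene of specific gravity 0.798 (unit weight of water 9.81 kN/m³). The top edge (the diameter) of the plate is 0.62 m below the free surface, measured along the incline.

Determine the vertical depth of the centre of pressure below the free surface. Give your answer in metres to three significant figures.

h_p = 1.01 m

γ = 0.798 × 9.81 = 7.82838 kN/m³.
The plate makes 13° with the vertical, i.e. θ = 90° − 13° = 77° to the horizontal. Measuring y along the incline from the free-surface line, vertical depth h = y·sinθ with sinθ = 0.974370.
The centroid of a semicircle lies 4r/(3π) = 0.362449 m from the diameter, here below the top edge, so y_c = 0.62 + 0.362449 = 0.982449 m and h_c = 0.982449 × 0.974370 = 0.957269 m.
A = πr²/2 = π × 0.854²/2 = 1.14561 m².
Resultant F = γ·h_c·A = 7.82838 × 0.957269 × 1.14561 = 8.58505 kN.
I_c = (π/8 − 8/(9π))·r⁴ = 0.109757 × 0.854⁴ = 0.0583799 m⁴.
Centre of pressure: y_p = y_c + I_c/(y_c·A) = 0.982449 + 0.0583799/(0.982449 × 1.14561) = 0.982449 + 0.05187 = 1.03432 m along the plane.
Vertically, h_p = y_p·sinθ = 1.03432 × 0.974370 = 1.00781 m.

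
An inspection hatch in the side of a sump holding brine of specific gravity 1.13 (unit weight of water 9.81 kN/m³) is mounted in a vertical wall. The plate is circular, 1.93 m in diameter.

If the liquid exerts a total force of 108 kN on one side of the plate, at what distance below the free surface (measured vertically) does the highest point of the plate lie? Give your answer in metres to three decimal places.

d_top ≈ 2.365 m

γ = 1.13 × 9.81 = 11.0853 kN/m³.
A = π(0.965)² = 2.92553 m².
From F = γ·h_c·A, the centroid depth is h_c = 108/(11.0853 × 2.92553) = 3.33021 m.
The centroid is at the centre, 0.965 m below the top of the plate, so the highest point sits at h_top = 3.33021 − 0.965 = 2.36521 m below the surface.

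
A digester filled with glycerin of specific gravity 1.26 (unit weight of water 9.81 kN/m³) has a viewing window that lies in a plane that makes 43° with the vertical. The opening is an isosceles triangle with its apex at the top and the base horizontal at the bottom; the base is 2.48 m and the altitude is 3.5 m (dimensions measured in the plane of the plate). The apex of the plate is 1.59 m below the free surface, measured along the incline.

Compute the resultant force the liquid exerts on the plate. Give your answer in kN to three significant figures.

γ = 1.26 × 9.81 = 12.3606 kN/m³.
The plate makes 43° with the vertical, i.e. θ = 90° − 43° = 47° to the horizontal. Measuring y along the incline from the free-surface line, vertical depth h = y·sinθ with sinθ = 0.731354.
With the apex up, the centroid sits 2h/3 = 2 × 3.5/3 = 2.33333 m below the apex, so y_c = 1.59 + 2.33333 = 3.92333 m and h_c = 3.92333 × 0.731354 = 2.86934 m.
A = ½ × 2.48 × 3.5 = 4.34 m².
Resultant F = γ·h_c·A = 12.3606 × 2.86934 × 4.34 = 153.926 kN.

F ≈ 154 kN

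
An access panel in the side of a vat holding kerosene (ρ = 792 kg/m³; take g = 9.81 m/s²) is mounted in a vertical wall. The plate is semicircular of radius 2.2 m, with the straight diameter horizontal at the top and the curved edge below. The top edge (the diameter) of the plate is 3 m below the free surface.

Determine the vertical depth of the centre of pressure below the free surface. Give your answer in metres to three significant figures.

γ = ρg = 792 × 9.81 / 1000 = 7.76952 kN/m³.
The centroid of a semicircle lies 4r/(3π) = 0.933709 m from the diameter, here below the top edge, so the centroid depth is h_c = 3 + 0.933709 = 3.93371 m.
A = πr²/2 = π × 2.2²/2 = 7.60265 m².
Resultant F = γ·h_c·A = 7.76952 × 3.93371 × 7.60265 = 232.36 kN.
I_c = (π/8 − 8/(9π))·r⁴ = 0.109757 × 2.2⁴ = 2.57112 m⁴.
Centre of pressure: y_p = y_c + I_c/(y_c·A) = 3.93371 + 2.57112/(3.93371 × 7.60265) = 3.93371 + 0.0859716 = 4.01968 m along the plane.

h_p = 4.02 m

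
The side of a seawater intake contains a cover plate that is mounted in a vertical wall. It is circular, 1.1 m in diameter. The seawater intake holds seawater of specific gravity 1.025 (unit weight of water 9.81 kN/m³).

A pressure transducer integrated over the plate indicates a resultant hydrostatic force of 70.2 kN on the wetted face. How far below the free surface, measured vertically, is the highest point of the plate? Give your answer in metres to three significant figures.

γ = 1.025 × 9.81 = 10.05525 kN/m³.
A = π(0.55)² = 0.950332 m².
From F = γ·h_c·A, the centroid depth is h_c = 70.2/(10.05525 × 0.950332) = 7.3463 m.
The centroid is at the centre, 0.55 m below the top of the plate, so the highest point sits at h_top = 7.3463 − 0.55 = 6.7963 m below the surface.

d_top ≈ 6.80 m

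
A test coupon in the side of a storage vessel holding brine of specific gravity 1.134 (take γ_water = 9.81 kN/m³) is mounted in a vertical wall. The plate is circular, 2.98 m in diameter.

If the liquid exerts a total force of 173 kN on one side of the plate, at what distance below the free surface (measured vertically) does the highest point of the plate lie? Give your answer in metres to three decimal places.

d_top ≈ 0.740 m

γ = 1.134 × 9.81 = 11.12454 kN/m³.
A = π(1.49)² = 6.97465 m².
From F = γ·h_c·A, the centroid depth is h_c = 173/(11.12454 × 6.97465) = 2.22968 m.
The centroid is at the centre, 1.49 m below the top of the plate, so the highest point sits at h_top = 2.22968 − 1.49 = 0.73968 m below the surface.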